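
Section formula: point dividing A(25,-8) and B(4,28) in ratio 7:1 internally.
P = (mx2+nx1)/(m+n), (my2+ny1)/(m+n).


Px = (7*4 + 1*25)/8 = 53/8 = 6.6250
Py = (7*28 + 1*(-8))/8 = 188/8 = 23.5000

P = (6.6250, 23.5000)


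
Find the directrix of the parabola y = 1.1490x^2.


a = 1.1490
1/(4a) = 0.2176
directrix: y = -0.2176 = -0.2176

y = -0.2176


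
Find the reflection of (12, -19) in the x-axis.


Reflection rule for x-axis: (x, -y)
(12, -19) -> (12, 19)

(12, 19)


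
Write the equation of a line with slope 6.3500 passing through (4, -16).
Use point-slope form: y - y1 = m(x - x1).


y + 16 = 6.3500(x - 4)
y = 6.3500x - 16 - 6.3500*4
y = 6.3500x - 41.4000

y = 6.3500x - 41.4000


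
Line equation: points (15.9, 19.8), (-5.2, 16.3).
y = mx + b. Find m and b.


m = (-3.5)/(-21.1) = 0.1659
b = y1 - m*x1 = 19.8 - (-3.5*15.9)/(-21.1) = 19.8 - 2.6374 = 17.1626

y = 0.1659x + 17.1626


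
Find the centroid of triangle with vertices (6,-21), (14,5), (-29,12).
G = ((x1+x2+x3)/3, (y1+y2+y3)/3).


Gx = (6+14- 29)/3 = -9/3 = -3.0000
Gy = (-21+5+12)/3 = -4/3 = -1.3333

G = (-3.0000, -1.3333)


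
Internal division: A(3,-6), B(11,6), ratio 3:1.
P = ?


Px = (3*11 + 1*3)/4 = 36/4 = 9.0000
Py = (3*6 + 1*(-6))/4 = 12/4 = 3.0000

P = (9.0000, 3.0000)


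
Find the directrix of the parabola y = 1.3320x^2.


a = 1.3320
1/(4a) = 0.1877
directrix: y = -0.1877 = -0.1877

y = -0.1877


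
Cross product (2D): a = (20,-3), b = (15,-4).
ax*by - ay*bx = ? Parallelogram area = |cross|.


cross = 20*(-4) + 3*15 = -80 + 45 = -35
Parallelogram area = |-35| = 35

cross = -35, parallelogram area = 35


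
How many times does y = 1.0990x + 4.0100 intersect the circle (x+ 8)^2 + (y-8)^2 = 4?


Substitute y = 1.0990x + 4.0100: (x+ 8)^2 + (1.0990x+4.0100-8)^2 = 4
Expand to Ax^2 + Bx + C = 0, where b-k = -3.99
A = 1+m^2 = 2.207801
B = 2(m(b-k) - h) = 2(1.0990*(-3.99) + 8) = 7.22998
C = h^2 + (b-k)^2 - r^2 = 64 + 15.9201 - 4 = 75.9201
disc = B^2-4AC = 52.2726 - 670.4659 = -618.1933
disc < 0

0 intersection points


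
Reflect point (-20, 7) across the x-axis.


Reflection rule for x-axis: (x, -y)
(-20, 7) -> (-20, -7)

(-20, -7)


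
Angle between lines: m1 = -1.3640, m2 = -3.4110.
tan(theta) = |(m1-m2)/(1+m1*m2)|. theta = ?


m1-m2 = 2.047
1+m1*m2 = 5.652604
tan(theta) = |2.047/5.652604| = 0.362134
theta = arctan(|2.047/5.652604|) = 19.9070 degrees (acute angle)

19.9070 degrees


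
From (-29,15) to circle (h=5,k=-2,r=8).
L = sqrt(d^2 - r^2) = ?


d = sqrt((-29-5)^2 + (15+ 2)^2) = sqrt(1156+289) = 38.0132
L = sqrt(1445.0000 - 64) = sqrt(1381.0000) = 37.1618

37.1618


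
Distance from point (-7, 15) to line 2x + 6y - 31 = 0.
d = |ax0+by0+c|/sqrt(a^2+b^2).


|2*(-7) + 6*15 - 31| = |45| = 45
sqrt(4 + 36) = sqrt(40) = 6.3246
d = 45/sqrt(40) = 7.1151

7.1151


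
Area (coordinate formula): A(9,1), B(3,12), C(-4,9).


9*(12-9) = 27
3*(9-1) = 24
-4*(1-12) = 44
sum = 95
Area = |95|/2 = 47.5000

47.5000 sq units


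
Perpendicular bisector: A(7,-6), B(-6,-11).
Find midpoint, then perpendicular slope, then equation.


Midpoint = (0.5, -8.5)
Slope of AB = dy/dx = -5/(-13) = 0.3846
Perp slope = -dx/dy = -13/5 = -2.6000
b = My - (perp slope)*Mx = -8.5 + (-13*0.5)/(-5) = -8.5 + 1.3000 = -7.2000

y = -2.6000x - 7.2000


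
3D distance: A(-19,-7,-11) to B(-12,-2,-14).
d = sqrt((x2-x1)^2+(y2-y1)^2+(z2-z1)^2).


dx=7, dy=5, dz=-3
d = sqrt(49+25+9) = sqrt(83) = 9.1104

9.1104


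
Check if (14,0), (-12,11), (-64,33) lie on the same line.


14*(11-33) - 12*(33-0) - 64*(0-11)
= -308 - 396 + 704 = 0

Yes, collinear (determinant = 0)


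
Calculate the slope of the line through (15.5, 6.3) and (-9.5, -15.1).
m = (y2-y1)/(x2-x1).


dy = -15.1 - 6.3 = -21.4
dx = -9.5 - 15.5 = -25.0
m = -21.4/(-25.0) = 0.8560

m = 0.8560


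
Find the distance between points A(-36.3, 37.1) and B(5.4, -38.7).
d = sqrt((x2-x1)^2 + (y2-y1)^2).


dx = 5.4 + 36.3 = 41.7
dy = -38.7 - 37.1 = -75.8
d = sqrt(1738.89 + 5745.64) = sqrt(7484.53) = 86.5132

86.5132


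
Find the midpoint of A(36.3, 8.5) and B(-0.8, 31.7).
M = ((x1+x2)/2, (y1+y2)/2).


Mx = (36.3 - 0.8)/2 = 35.5/2 = 17.7500
My = (8.5 + 31.7)/2 = 40.2/2 = 20.1000

(17.7500, 20.1000)


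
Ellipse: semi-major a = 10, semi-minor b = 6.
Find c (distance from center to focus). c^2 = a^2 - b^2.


c^2 = 10^2 - 6^2 = 100 - 36 = 64
c = sqrt(64) = 8.0000

c = 8.0000


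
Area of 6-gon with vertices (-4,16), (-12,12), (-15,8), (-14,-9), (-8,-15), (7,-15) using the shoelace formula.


sum(xi*y_{i+1}) = -4*12 - 12*8 - 15*(-9) - 14*(-15) - 8*(-15) + 7*16 = 433
sum(yi*x_{i+1}) = 16*(-12) + 12*(-15) + 8*(-14) - 9*(-8) - 15*7 - 15*(-4) = -457
Area = |433 + 457|/2 = 890/2 = 445.0000

445.0000 sq units


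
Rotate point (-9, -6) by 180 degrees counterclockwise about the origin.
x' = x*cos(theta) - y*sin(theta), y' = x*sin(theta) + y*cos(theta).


cos(180) = -1, sin(180) = 0
x' = -9*(-1) + 6*0 = 9
y' = -9*0 - 6*(-1) = 6

(9, 6)


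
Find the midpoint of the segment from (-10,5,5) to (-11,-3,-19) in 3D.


Mx = (-10- 11)/2 = -10.5000
My = (5- 3)/2 = 1.0000
Mz = (5- 19)/2 = -7.0000

M = (-10.5000, 1.0000, -7.0000)


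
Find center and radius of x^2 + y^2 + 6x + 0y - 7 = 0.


h = -D/2 = -6/2 = -3
k = -E/2 = 0/2 = 0
r^2 = h^2 + k^2 - F = 9 + 0 + 7 = 16
r = 4

Center (-3, 0), radius = 4


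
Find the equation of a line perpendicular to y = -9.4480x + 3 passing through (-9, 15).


Perpendicular slope = -1/m1 = -1/(-9.4480) = 0.1058
b2 = y0 - m2*x0 = 15 - 9/(-9.4480) = 15 + 0.9526 = 15.9526

y = 0.1058x + 15.9526


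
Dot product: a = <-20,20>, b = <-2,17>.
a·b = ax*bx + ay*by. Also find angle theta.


a·b = -20*(-2) + 20*17 = 40 + 340 = 380
|a| = sqrt(400+400) = 28.2843
|b| = sqrt(4+289) = 17.1172
cos(theta) = 380/(sqrt(800)*sqrt(293)) = 380/sqrt(234400) = 0.784883
theta = arccos(380/sqrt(234400)) = 38.2902 degrees

a·b = 380, theta = 38.2902 deg


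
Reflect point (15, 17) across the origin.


Reflection rule for origin: (-x, -y)
(15, 17) -> (-15, -17)

(-15, -17)


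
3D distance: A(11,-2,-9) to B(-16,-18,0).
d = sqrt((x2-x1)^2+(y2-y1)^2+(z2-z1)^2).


dx=-27, dy=-16, dz=9
d = sqrt(729+256+81) = sqrt(1066) = 32.6497

32.6497


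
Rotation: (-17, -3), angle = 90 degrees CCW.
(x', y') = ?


cos(90) = 0, sin(90) = 1
x' = -17*0 + 3*1 = 3
y' = -17*1 - 3*0 = -17

(3, -17)


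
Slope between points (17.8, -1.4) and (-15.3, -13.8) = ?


dy = -13.8 + 1.4 = -12.4
dx = -15.3 - 17.8 = -33.1
m = -12.4/(-33.1) = 0.3746

m = 0.3746


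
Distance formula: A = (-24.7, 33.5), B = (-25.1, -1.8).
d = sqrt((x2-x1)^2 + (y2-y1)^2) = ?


dx = -25.1 + 24.7 = -0.4
dy = -1.8 - 33.5 = -35.3
d = sqrt(0.16 + 1246.09) = sqrt(1246.25) = 35.3023

35.3023


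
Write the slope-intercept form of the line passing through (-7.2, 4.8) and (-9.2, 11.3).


m = (6.5)/(-2) = -3.2500
b = y1 - m*x1 = 4.8 - (6.5*(-7.2))/(-2) = 4.8 - 23.4000 = -18.6000

y = -3.2500x - 18.6000


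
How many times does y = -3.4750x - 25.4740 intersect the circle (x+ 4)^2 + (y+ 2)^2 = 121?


Substitute y = -3.4750x - 25.4740: (x+ 4)^2 + (-3.4750x- 25.4740+ 2)^2 = 121
Expand to Ax^2 + Bx + C = 0, where b-k = -23.474
A = 1+m^2 = 13.075625
B = 2(m(b-k) - h) = 2(-3.4750*(-23.474) + 4) = 171.1443
C = h^2 + (b-k)^2 - r^2 = 16 + 551.028676 - 121 = 446.028676
disc = B^2-4AC = 29290.3714 - 23328.4148 = 5961.9566
disc > 0

2 intersection points


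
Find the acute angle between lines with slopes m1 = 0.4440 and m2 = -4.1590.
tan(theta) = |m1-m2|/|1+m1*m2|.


m1-m2 = 4.603
1+m1*m2 = -0.846596
tan(theta) = |4.603/(-0.846596)| = 5.437068
theta = arctan(|4.603/(-0.846596)|) = 79.5785 degrees (acute angle)

79.5785 degrees


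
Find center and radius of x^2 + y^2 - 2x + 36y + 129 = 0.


h = -D/2 = 2/2 = 1
k = -E/2 = -36/2 = -18
r^2 = h^2 + k^2 - F = 1 + 324 - 129 = 196
r = 14

Center (1, -18), radius = 14


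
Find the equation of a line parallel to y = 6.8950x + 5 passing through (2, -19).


Parallel lines have equal slopes.
m2 = 6.8950
b2 = -19 - 6.8950*2 = -32.7900

y = 6.8950x - 32.7900


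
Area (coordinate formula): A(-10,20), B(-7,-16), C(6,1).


-10*(-16-1) = 170
-7*(1-20) = 133
6*(20+ 16) = 216
sum = 519
Area = |519|/2 = 259.5000

259.5000 sq units


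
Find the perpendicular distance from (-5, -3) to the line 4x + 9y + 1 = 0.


|4*(-5) + 9*(-3) + 1| = |-46| = 46
sqrt(16 + 81) = sqrt(97) = 9.8489
d = 46/sqrt(97) = 4.6706

4.6706


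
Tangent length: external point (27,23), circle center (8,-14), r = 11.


d = sqrt((27-8)^2 + (23+ 14)^2) = sqrt(361+1369) = 41.5933
L = sqrt(1730.0000 - 121) = sqrt(1609.0000) = 40.1123

40.1123


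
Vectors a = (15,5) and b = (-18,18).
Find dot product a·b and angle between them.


a·b = 15*(-18) + 5*18 = -270 + 90 = -180
|a| = sqrt(225+25) = 15.8114
|b| = sqrt(324+324) = 25.4558
cos(theta) = -180/(sqrt(250)*sqrt(648)) = -180/sqrt(162000) = -0.447214
theta = arccos(-180/sqrt(162000)) = 116.5651 degrees

a·b = -180, theta = 116.5651 deg


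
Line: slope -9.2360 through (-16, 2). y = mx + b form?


y - 2 = -9.2360(x + 16)
y = -9.2360x + 2 + 9.2360*(-16)
y = -9.2360x - 145.7760

y = -9.2360x - 145.7760


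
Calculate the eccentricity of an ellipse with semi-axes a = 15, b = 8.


c = sqrt(225-64) = sqrt(161) = 12.6886
e = c/a = sqrt(161)/15 = 0.8459

e = 0.8459


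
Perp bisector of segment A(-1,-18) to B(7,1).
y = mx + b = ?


Midpoint = (3, -8.5)
Slope of AB = dy/dx = 19/8 = 2.3750
Perp slope = -dx/dy = -8/19 = -0.4211
b = My - (perp slope)*Mx = -8.5 + (8*3)/19 = -8.5 + 1.2632 = -7.2368

y = -0.4211x - 7.2368


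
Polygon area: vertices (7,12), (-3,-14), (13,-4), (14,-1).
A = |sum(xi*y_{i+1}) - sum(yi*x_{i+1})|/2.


sum(xi*y_{i+1}) = 7*(-14) - 3*(-4) + 13*(-1) + 14*12 = 69
sum(yi*x_{i+1}) = 12*(-3) - 14*13 - 4*14 - 1*7 = -281
Area = |69 + 281|/2 = 350/2 = 175.0000

175.0000 sq units


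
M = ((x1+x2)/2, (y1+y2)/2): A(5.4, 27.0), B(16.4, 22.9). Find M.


Mx = (5.4 + 16.4)/2 = 21.8/2 = 10.9000
My = (27.0 + 22.9)/2 = 49.9/2 = 24.9500

(10.9000, 24.9500)


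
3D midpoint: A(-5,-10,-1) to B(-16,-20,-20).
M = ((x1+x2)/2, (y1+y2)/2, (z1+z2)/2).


Mx = (-5- 16)/2 = -10.5000
My = (-10- 20)/2 = -15.0000
Mz = (-1- 20)/2 = -10.5000

M = (-10.5000, -15.0000, -10.5000)


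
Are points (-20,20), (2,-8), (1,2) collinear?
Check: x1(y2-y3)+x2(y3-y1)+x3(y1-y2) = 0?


-20*(-8-2) + 2*(2-20) + 1*(20+ 8)
= 200 - 36 + 28 = 192

No, not collinear (determinant = 192)


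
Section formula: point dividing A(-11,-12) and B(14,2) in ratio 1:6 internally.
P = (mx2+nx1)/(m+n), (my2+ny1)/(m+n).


Px = (1*14 + 6*(-11))/7 = -52/7 = -7.4286
Py = (1*2 + 6*(-12))/7 = -70/7 = -10.0000

P = (-7.4286, -10.0000)


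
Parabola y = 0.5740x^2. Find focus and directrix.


a = 0.5740
1/(4a) = 0.4355
Focus = (0, 0.4355)
Directrix: y = -0.4355

Focus = (0, 0.4355), Directrix: y = -0.4355


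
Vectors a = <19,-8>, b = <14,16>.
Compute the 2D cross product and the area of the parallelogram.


cross = 19*16 + 8*14 = 304 + 112 = 416
Parallelogram area = |416| = 416

cross = 416, parallelogram area = 416


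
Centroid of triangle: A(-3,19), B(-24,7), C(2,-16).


Gx = (-3- 24+2)/3 = -25/3 = -8.3333
Gy = (19+7- 16)/3 = 10/3 = 3.3333

G = (-8.3333, 3.3333)


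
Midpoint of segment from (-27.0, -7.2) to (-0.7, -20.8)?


Mx = (-27.0 - 0.7)/2 = -27.7/2 = -13.8500
My = (-7.2 - 20.8)/2 = -28.0/2 = -14.0000

(-13.8500, -14.0000)


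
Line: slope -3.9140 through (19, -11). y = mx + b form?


y + 11 = -3.9140(x - 19)
y = -3.9140x - 11 + 3.9140*19
y = -3.9140x + 63.3660

y = -3.9140x + 63.3660


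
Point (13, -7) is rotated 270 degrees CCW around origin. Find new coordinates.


cos(270) = 0, sin(270) = -1
x' = 13*0 + 7*(-1) = -7
y' = 13*(-1) - 7*0 = -13

(-7, -13)


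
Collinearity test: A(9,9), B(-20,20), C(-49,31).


9*(20-31) - 20*(31-9) - 49*(9-20)
= -99 - 440 + 539 = 0

Yes, collinear (determinant = 0)


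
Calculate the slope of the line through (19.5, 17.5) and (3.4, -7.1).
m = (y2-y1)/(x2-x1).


dy = -7.1 - 17.5 = -24.6
dx = 3.4 - 19.5 = -16.1
m = -24.6/(-16.1) = 1.5280

m = 1.5280


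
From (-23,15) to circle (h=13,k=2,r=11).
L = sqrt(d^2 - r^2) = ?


d = sqrt((-23-13)^2 + (15-2)^2) = sqrt(1296+169) = 38.2753
L = sqrt(1465.0000 - 121) = sqrt(1344.0000) = 36.6606

36.6606


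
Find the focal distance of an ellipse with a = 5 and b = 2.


c^2 = 5^2 - 2^2 = 25 - 4 = 21
c = sqrt(21) = 4.5826

c = 4.5826


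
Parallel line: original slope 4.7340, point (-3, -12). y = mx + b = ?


Parallel lines have equal slopes.
m2 = 4.7340
b2 = -12 - 4.7340*(-3) = 2.2020

y = 4.7340x + 2.2020


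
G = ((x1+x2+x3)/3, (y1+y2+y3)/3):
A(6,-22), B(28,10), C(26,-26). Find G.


Gx = (6+28+26)/3 = 60/3 = 20.0000
Gy = (-22+10- 26)/3 = -38/3 = -12.6667

G = (20.0000, -12.6667)


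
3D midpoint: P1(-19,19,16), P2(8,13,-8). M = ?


Mx = (-19+8)/2 = -5.5000
My = (19+13)/2 = 16.0000
Mz = (16- 8)/2 = 4.0000

M = (-5.5000, 16.0000, 4.0000)


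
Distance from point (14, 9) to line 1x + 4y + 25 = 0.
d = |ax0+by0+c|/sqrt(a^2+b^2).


|1*14 + 4*9 + 25| = |75| = 75
sqrt(1 + 16) = sqrt(17) = 4.1231
d = 75/sqrt(17) = 18.1902

18.1902


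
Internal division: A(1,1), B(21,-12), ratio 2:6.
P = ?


Px = (2*21 + 6*1)/8 = 48/8 = 6.0000
Py = (2*(-12) + 6*1)/8 = -18/8 = -2.2500

P = (6.0000, -2.2500)


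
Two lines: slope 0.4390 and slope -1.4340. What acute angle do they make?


m1-m2 = 1.873
1+m1*m2 = 0.370474
tan(theta) = |1.873/0.370474| = 5.055685
theta = arctan(|1.873/0.370474|) = 78.8115 degrees (acute angle)

78.8115 degrees


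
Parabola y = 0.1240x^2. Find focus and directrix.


a = 0.1240
1/(4a) = 2.0161
Focus = (0, 2.0161)
Directrix: y = -2.0161

Focus = (0, 2.0161), Directrix: y = -2.0161


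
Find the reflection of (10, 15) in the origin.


Reflection rule for origin: (-x, -y)
(10, 15) -> (-10, -15)

(-10, -15)


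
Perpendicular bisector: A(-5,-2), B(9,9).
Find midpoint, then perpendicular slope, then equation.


Midpoint = (2, 3.5)
Slope of AB = dy/dx = 11/14 = 0.7857
Perp slope = -dx/dy = -14/11 = -1.2727
b = My - (perp slope)*Mx = 3.5 + (14*2)/11 = 3.5 + 2.5455 = 6.0455

y = -1.2727x + 6.0455


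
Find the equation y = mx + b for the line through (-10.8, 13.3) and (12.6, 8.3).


m = (-5.0)/(23.4) = -0.2137
b = y1 - m*x1 = 13.3 - (-5.0*(-10.8))/(23.4) = 13.3 - 2.3077 = 10.9923

y = -0.2137x + 10.9923


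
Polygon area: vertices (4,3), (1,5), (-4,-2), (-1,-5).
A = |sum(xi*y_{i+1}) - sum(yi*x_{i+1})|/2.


sum(xi*y_{i+1}) = 4*5 + 1*(-2) - 4*(-5) - 1*3 = 35
sum(yi*x_{i+1}) = 3*1 + 5*(-4) - 2*(-1) - 5*4 = -35
Area = |35 + 35|/2 = 70/2 = 35.0000

35.0000 sq units


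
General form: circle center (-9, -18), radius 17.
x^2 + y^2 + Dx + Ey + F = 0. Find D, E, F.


(x+ 9)^2 + (y+ 18)^2 = 17^2
D = -2h = 18, E = -2k = 36
F = h^2+k^2-r^2 = 81+324-289 = 116

D = 18, E = 36, F = 116


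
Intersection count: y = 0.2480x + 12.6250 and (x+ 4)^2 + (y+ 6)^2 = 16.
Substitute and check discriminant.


Substitute y = 0.2480x + 12.6250: (x+ 4)^2 + (0.2480x+12.6250+ 6)^2 = 16
Expand to Ax^2 + Bx + C = 0, where b-k = 18.625
A = 1+m^2 = 1.061504
B = 2(m(b-k) - h) = 2(0.2480*18.625 + 4) = 17.238
C = h^2 + (b-k)^2 - r^2 = 16 + 346.890625 - 16 = 346.890625
disc = B^2-4AC = 297.1486 - 1472.9031 = -1175.7545
disc < 0

0 intersection points


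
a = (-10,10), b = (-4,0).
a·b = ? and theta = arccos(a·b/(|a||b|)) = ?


a·b = -10*(-4) + 10*0 = 40 + 0 = 40
|a| = sqrt(100+100) = 14.1421
|b| = sqrt(16+0) = 4.0000
cos(theta) = 40/(sqrt(200)*sqrt(16)) = 40/sqrt(3200) = 0.707107
theta = arccos(40/sqrt(3200)) = 45.0000 degrees

a·b = 40, theta = 45.0000 deg


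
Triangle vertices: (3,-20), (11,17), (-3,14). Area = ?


3*(17-14) = 9
11*(14+ 20) = 374
-3*(-20-17) = 111
sum = 494
Area = |494|/2 = 247.0000

247.0000 sq units


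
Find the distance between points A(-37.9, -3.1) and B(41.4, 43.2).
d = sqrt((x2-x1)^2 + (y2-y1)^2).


dx = 41.4 + 37.9 = 79.3
dy = 43.2 + 3.1 = 46.3
d = sqrt(6288.49 + 2143.69) = sqrt(8432.18) = 91.8269

91.8269


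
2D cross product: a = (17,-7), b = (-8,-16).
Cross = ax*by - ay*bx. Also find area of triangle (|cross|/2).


cross = 17*(-16) + 7*(-8) = -272 - 56 = -328
Triangle area = |-328|/2 = 328/2 = 164.0000

cross = -328, triangle area = 164.0000


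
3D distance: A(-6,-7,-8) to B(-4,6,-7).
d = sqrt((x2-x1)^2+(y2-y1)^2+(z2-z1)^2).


dx=2, dy=13, dz=1
d = sqrt(4+169+1) = sqrt(174) = 13.1909

13.1909


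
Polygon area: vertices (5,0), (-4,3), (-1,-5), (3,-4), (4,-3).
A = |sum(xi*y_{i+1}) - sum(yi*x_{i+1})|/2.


sum(xi*y_{i+1}) = 5*3 - 4*(-5) - 1*(-4) + 3*(-3) + 4*0 = 30
sum(yi*x_{i+1}) = 0*(-4) + 3*(-1) - 5*3 - 4*4 - 3*5 = -49
Area = |30 + 49|/2 = 79/2 = 39.5000

39.5000 sq units


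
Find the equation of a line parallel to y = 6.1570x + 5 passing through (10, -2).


Parallel lines have equal slopes.
m2 = 6.1570
b2 = -2 - 6.1570*10 = -63.5700

y = 6.1570x - 63.5700


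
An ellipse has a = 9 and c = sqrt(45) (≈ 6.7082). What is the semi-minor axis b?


b^2 = 9^2 - (sqrt(45))^2 = 81 - 45 = 36
b = sqrt(36) = 6

b = 6


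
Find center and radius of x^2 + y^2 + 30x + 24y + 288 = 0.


h = -D/2 = -30/2 = -15
k = -E/2 = -24/2 = -12
r^2 = h^2 + k^2 - F = 225 + 144 - 288 = 81
r = 9

Center (-15, -12), radius = 9


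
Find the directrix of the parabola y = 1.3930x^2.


a = 1.3930
1/(4a) = 0.1795
directrix: y = -0.1795 = -0.1795

y = -0.1795


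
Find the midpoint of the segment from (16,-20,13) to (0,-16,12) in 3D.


Mx = (16+0)/2 = 8.0000
My = (-20- 16)/2 = -18.0000
Mz = (13+12)/2 = 12.5000

M = (8.0000, -18.0000, 12.5000)


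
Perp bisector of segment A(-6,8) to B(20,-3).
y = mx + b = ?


Midpoint = (7, 2.5)
Slope of AB = dy/dx = -11/26 = -0.4231
Perp slope = -dx/dy = 26/11 = 2.3636
b = My - (perp slope)*Mx = 2.5 + (26*7)/(-11) = 2.5 - 16.5455 = -14.0455

y = 2.3636x - 14.0455


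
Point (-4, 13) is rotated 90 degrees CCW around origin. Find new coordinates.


cos(90) = 0, sin(90) = 1
x' = -4*0 - 13*1 = -13
y' = -4*1 + 13*0 = -4

(-13, -4)


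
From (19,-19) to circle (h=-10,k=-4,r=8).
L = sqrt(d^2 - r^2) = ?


d = sqrt((19+ 10)^2 + (-19+ 4)^2) = sqrt(841+225) = 32.6497
L = sqrt(1066.0000 - 64) = sqrt(1002.0000) = 31.6544

31.6544


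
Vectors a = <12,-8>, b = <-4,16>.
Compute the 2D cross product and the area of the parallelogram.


cross = 12*16 + 8*(-4) = 192 - 32 = 160
Parallelogram area = |160| = 160

cross = 160, parallelogram area = 160


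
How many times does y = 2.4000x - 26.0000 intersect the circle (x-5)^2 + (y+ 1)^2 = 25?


Substitute y = 2.4000x - 26.0000: (x-5)^2 + (2.4000x- 26.0000+ 1)^2 = 25
Expand to Ax^2 + Bx + C = 0, where b-k = -25
A = 1+m^2 = 6.76
B = 2(m(b-k) - h) = 2(2.4000*(-25) - 5) = -130
C = h^2 + (b-k)^2 - r^2 = 25 + 625 - 25 = 625
disc = B^2-4AC = 16900.0000 - 16900.0000 = 0
disc = 0

1 intersection point (tangent)


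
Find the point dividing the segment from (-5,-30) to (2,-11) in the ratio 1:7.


Px = (1*2 + 7*(-5))/8 = -33/8 = -4.1250
Py = (1*(-11) + 7*(-30))/8 = -221/8 = -27.6250

P = (-4.1250, -27.6250)


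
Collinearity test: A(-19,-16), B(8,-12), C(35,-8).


-19*(-12+ 8) + 8*(-8+ 16) + 35*(-16+ 12)
= 76 + 64 - 140 = 0

Yes, collinear (determinant = 0)


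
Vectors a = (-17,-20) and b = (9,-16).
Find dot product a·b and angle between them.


a·b = -17*9 - 20*(-16) = -153 + 320 = 167
|a| = sqrt(289+400) = 26.2488
|b| = sqrt(81+256) = 18.3576
cos(theta) = 167/(sqrt(689)*sqrt(337)) = 167/sqrt(232193) = 0.346571
theta = arccos(167/sqrt(232193)) = 69.7223 degrees

a·b = 167, theta = 69.7223 deg


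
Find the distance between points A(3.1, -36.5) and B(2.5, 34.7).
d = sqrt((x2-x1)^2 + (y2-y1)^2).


dx = 2.5 - 3.1 = -0.6
dy = 34.7 + 36.5 = 71.2
d = sqrt(0.36 + 5069.44) = sqrt(5069.8) = 71.2025

71.2025


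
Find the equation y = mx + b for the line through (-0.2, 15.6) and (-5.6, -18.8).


m = (-34.4)/(-5.4) = 6.3704
b = y1 - m*x1 = 15.6 - (-34.4*(-0.2))/(-5.4) = 15.6 + 1.2741 = 16.8741

y = 6.3704x + 16.8741


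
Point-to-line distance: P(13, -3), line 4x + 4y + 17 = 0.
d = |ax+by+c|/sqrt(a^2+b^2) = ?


|4*13 + 4*(-3) + 17| = |57| = 57
sqrt(16 + 16) = sqrt(32) = 5.6569
d = 57/sqrt(32) = 10.0763

10.0763


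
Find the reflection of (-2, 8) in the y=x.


Reflection rule for y=x: (y, x)
(-2, 8) -> (8, -2)

(8, -2)


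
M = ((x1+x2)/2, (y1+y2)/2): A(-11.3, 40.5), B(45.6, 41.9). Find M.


Mx = (-11.3 + 45.6)/2 = 34.3/2 = 17.1500
My = (40.5 + 41.9)/2 = 82.4/2 = 41.2000

(17.1500, 41.2000)


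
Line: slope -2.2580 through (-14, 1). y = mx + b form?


y - 1 = -2.2580(x + 14)
y = -2.2580x + 1 + 2.2580*(-14)
y = -2.2580x - 30.6120

y = -2.2580x - 30.6120


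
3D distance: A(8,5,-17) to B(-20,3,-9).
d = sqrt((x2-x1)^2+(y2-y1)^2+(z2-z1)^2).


dx=-28, dy=-2, dz=8
d = sqrt(784+4+64) = sqrt(852) = 29.1890

29.1890


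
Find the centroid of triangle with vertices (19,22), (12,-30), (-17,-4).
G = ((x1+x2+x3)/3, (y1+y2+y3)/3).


Gx = (19+12- 17)/3 = 14/3 = 4.6667
Gy = (22- 30- 4)/3 = -12/3 = -4.0000

G = (4.6667, -4.0000)


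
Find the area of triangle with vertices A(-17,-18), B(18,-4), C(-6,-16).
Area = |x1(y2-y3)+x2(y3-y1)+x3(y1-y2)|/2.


-17*(-4+ 16) = -204
18*(-16+ 18) = 36
-6*(-18+ 4) = 84
sum = -84
Area = |-84|/2 = 42.0000

42.0000 sq units


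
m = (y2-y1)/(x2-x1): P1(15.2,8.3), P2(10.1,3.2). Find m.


dy = 3.2 - 8.3 = -5.1
dx = 10.1 - 15.2 = -5.1
m = -5.1/(-5.1) = 1.0000

m = 1.0000


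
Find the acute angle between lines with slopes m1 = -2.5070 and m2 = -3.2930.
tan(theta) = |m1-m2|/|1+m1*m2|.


m1-m2 = 0.786
1+m1*m2 = 9.255551
tan(theta) = |0.786/9.255551| = 0.084922
theta = arctan(|0.786/9.255551|) = 4.8540 degrees (acute angle)

4.8540 degrees


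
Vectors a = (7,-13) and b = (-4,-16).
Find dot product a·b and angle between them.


a·b = 7*(-4) - 13*(-16) = -28 + 208 = 180
|a| = sqrt(49+169) = 14.7648
|b| = sqrt(16+256) = 16.4924
cos(theta) = 180/(sqrt(218)*sqrt(272)) = 180/sqrt(59296) = 0.739196
theta = arccos(180/sqrt(59296)) = 42.3370 degrees

a·b = 180, theta = 42.3370 deg


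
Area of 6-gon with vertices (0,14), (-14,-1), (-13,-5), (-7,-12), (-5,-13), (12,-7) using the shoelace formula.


sum(xi*y_{i+1}) = 0*(-1) - 14*(-5) - 13*(-12) - 7*(-13) - 5*(-7) + 12*14 = 520
sum(yi*x_{i+1}) = 14*(-14) - 1*(-13) - 5*(-7) - 12*(-5) - 13*12 - 7*0 = -244
Area = |520 + 244|/2 = 764/2 = 382.0000

382.0000 sq units


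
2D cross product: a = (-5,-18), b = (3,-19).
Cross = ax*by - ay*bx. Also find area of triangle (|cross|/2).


cross = -5*(-19) + 18*3 = 95 + 54 = 149
Triangle area = |149|/2 = 149/2 = 74.5000

cross = 149, triangle area = 74.5000


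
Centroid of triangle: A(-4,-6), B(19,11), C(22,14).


Gx = (-4+19+22)/3 = 37/3 = 12.3333
Gy = (-6+11+14)/3 = 19/3 = 6.3333

G = (12.3333, 6.3333)


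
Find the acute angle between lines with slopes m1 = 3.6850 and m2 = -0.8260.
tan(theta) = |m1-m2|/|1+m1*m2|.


m1-m2 = 4.511
1+m1*m2 = -2.04381
tan(theta) = |4.511/(-2.04381)| = 2.207152
theta = arctan(|4.511/(-2.04381)|) = 65.6260 degrees (acute angle)

65.6260 degrees


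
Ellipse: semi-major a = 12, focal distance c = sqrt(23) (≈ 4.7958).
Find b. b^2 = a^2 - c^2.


b^2 = 12^2 - (sqrt(23))^2 = 144 - 23 = 121
b = sqrt(121) = 11

b = 11


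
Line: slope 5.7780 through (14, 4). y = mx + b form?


y - 4 = 5.7780(x - 14)
y = 5.7780x + 4 - 5.7780*14
y = 5.7780x - 76.8920

y = 5.7780x - 76.8920


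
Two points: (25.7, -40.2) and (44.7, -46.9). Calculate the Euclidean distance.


dx = 44.7 - 25.7 = 19
dy = -46.9 + 40.2 = -6.7
d = sqrt(361 + 44.89) = sqrt(405.89) = 20.1467

20.1467


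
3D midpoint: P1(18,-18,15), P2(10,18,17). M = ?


Mx = (18+10)/2 = 14.0000
My = (-18+18)/2 = 0
Mz = (15+17)/2 = 16.0000

M = (14.0000, 0, 16.0000)


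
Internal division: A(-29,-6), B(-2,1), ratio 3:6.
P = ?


Px = (3*(-2) + 6*(-29))/9 = -180/9 = -20.0000
Py = (3*1 + 6*(-6))/9 = -33/9 = -3.6667

P = (-20.0000, -3.6667)


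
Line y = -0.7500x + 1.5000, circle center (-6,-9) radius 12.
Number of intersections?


Substitute y = -0.7500x + 1.5000: (x+ 6)^2 + (-0.7500x+1.5000+ 9)^2 = 144
Expand to Ax^2 + Bx + C = 0, where b-k = 10.5
A = 1+m^2 = 1.5625
B = 2(m(b-k) - h) = 2(-0.7500*10.5 + 6) = -3.75
C = h^2 + (b-k)^2 - r^2 = 36 + 110.25 - 144 = 2.25
disc = B^2-4AC = 14.0625 - 14.0625 = 0
disc = 0

1 intersection point (tangent)


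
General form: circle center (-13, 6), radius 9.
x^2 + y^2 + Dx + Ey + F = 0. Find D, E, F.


(x+ 13)^2 + (y-6)^2 = 9^2
D = -2h = 26, E = -2k = -12
F = h^2+k^2-r^2 = 169+36-81 = 124

D = 26, E = -12, F = 124


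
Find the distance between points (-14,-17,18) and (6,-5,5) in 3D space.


dx=20, dy=12, dz=-13
d = sqrt(400+144+169) = sqrt(713) = 26.7021

26.7021


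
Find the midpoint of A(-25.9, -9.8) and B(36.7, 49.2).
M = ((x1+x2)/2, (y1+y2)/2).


Mx = (-25.9 + 36.7)/2 = 10.8/2 = 5.4000
My = (-9.8 + 49.2)/2 = 39.4/2 = 19.7000

(5.4000, 19.7000)


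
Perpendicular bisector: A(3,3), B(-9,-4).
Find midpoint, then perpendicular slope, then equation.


Midpoint = (-3, -0.5)
Slope of AB = dy/dx = -7/(-12) = 0.5833
Perp slope = -dx/dy = -12/7 = -1.7143
b = My - (perp slope)*Mx = -0.5 + (-12*(-3))/(-7) = -0.5 - 5.1429 = -5.6429

y = -1.7143x - 5.6429


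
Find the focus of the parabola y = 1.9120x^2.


a = 1.9120
4a = 7.6480
focus = (0, 1/7.6480) = (0, 0.1308)

Focus = (0, 0.1308)


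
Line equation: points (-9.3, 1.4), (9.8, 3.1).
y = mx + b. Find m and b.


m = (1.7)/(19.1) = 0.0890
b = y1 - m*x1 = 1.4 - (1.7*(-9.3))/(19.1) = 1.4 + 0.8277 = 2.2277

y = 0.0890x + 2.2277


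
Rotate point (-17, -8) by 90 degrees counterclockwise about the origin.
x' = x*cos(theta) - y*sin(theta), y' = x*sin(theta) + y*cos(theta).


cos(90) = 0, sin(90) = 1
x' = -17*0 + 8*1 = 8
y' = -17*1 - 8*0 = -17

(8, -17)


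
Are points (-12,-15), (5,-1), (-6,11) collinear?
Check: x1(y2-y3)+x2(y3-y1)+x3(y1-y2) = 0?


-12*(-1-11) + 5*(11+ 15) - 6*(-15+ 1)
= 144 + 130 + 84 = 358

No, not collinear (determinant = 358)


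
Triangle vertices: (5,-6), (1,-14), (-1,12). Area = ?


5*(-14-12) = -130
1*(12+ 6) = 18
-1*(-6+ 14) = -8
sum = -120
Area = |-120|/2 = 60.0000

60.0000 sq units


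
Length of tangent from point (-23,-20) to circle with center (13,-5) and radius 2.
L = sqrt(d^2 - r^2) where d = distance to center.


d = sqrt((-23-13)^2 + (-20+ 5)^2) = sqrt(1296+225) = 39.0000
L = sqrt(1521.0000 - 4) = sqrt(1517.0000) = 38.9487

38.9487


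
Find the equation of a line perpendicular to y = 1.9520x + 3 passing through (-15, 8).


Perpendicular slope = -1/m1 = -1/1.9520 = -0.5123
b2 = y0 - m2*x0 = 8 - 15/1.9520 = 8 - 7.6844 = 0.3156

y = -0.5123x + 0.3156


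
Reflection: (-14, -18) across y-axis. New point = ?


Reflection rule for y-axis: (-x, y)
(-14, -18) -> (14, -18)

(14, -18)


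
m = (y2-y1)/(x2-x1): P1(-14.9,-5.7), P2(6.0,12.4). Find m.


dy = 12.4 + 5.7 = 18.1
dx = 6.0 + 14.9 = 20.9
m = 18.1/20.9 = 0.8660

m = 0.8660


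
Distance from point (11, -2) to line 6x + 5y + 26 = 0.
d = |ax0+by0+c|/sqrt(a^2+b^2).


|6*11 + 5*(-2) + 26| = |82| = 82
sqrt(36 + 25) = sqrt(61) = 7.8102
d = 82/sqrt(61) = 10.4990

10.4990


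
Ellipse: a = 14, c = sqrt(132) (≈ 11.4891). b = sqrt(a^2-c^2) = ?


b^2 = 14^2 - (sqrt(132))^2 = 196 - 132 = 64
b = sqrt(64) = 8

b = 8


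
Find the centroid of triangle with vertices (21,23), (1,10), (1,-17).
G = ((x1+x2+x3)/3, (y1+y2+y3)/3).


Gx = (21+1+1)/3 = 23/3 = 7.6667
Gy = (23+10- 17)/3 = 16/3 = 5.3333

G = (7.6667, 5.3333)


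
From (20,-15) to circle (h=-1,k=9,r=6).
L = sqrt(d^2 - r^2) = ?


d = sqrt((20+ 1)^2 + (-15-9)^2) = sqrt(441+576) = 31.8904
L = sqrt(1017.0000 - 36) = sqrt(981.0000) = 31.3209

31.3209


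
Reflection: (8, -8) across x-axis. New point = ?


Reflection rule for x-axis: (x, -y)
(8, -8) -> (8, 8)

(8, 8)


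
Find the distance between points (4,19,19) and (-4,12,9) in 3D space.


dx=-8, dy=-7, dz=-10
d = sqrt(64+49+100) = sqrt(213) = 14.5945

14.5945


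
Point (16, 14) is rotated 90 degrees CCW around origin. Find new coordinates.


cos(90) = 0, sin(90) = 1
x' = 16*0 - 14*1 = -14
y' = 16*1 + 14*0 = 16

(-14, 16)


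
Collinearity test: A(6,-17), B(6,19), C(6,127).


6*(19-127) + 6*(127+ 17) + 6*(-17-19)
= -648 + 864 - 216 = 0

Yes, collinear (determinant = 0)


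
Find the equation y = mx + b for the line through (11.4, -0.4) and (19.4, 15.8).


m = (16.2)/(8) = 2.0250
b = y1 - m*x1 = -0.4 - (16.2*11.4)/(8) = -0.4 - 23.0850 = -23.4850

y = 2.0250x - 23.4850


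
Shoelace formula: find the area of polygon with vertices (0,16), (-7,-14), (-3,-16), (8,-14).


sum(xi*y_{i+1}) = 0*(-14) - 7*(-16) - 3*(-14) + 8*16 = 282
sum(yi*x_{i+1}) = 16*(-7) - 14*(-3) - 16*8 - 14*0 = -198
Area = |282 + 198|/2 = 480/2 = 240.0000

240.0000 sq units


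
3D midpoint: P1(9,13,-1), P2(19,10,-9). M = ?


Mx = (9+19)/2 = 14.0000
My = (13+10)/2 = 11.5000
Mz = (-1- 9)/2 = -5.0000

M = (14.0000, 11.5000, -5.0000)


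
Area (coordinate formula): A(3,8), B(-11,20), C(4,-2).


3*(20+ 2) = 66
-11*(-2-8) = 110
4*(8-20) = -48
sum = 128
Area = |128|/2 = 64.0000

64.0000 sq units


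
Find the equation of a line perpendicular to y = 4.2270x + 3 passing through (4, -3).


Perpendicular slope = -1/m1 = -1/4.2270 = -0.2366
b2 = y0 - m2*x0 = -3 + 4/4.2270 = -3 + 0.9463 = -2.0537

y = -0.2366x - 2.0537


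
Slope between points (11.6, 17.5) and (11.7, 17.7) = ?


dy = 17.7 - 17.5 = 0.2
dx = 11.7 - 11.6 = 0.1
m = 0.2/0.1 = 2.0000

m = 2.0000


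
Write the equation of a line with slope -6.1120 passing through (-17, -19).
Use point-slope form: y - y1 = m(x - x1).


y + 19 = -6.1120(x + 17)
y = -6.1120x - 19 + 6.1120*(-17)
y = -6.1120x - 122.9040

y = -6.1120x - 122.9040


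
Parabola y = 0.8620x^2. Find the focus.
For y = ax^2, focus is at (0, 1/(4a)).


a = 0.8620
4a = 3.4480
focus = (0, 1/3.4480) = (0, 0.2900)

Focus = (0, 0.2900)


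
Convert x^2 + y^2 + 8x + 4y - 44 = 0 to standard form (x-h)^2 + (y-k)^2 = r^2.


h = -D/2 = -8/2 = -4
k = -E/2 = -4/2 = -2
r^2 = h^2 + k^2 - F = 16 + 4 + 44 = 64
r = 8

Center (-4, -2), radius = 8


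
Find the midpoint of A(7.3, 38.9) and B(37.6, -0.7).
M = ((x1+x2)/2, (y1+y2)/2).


Mx = (7.3 + 37.6)/2 = 44.9/2 = 22.4500
My = (38.9 - 0.7)/2 = 38.2/2 = 19.1000

(22.4500, 19.1000)


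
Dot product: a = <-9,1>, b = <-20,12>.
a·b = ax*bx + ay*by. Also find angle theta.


a·b = -9*(-20) + 1*12 = 180 + 12 = 192
|a| = sqrt(81+1) = 9.0554
|b| = sqrt(400+144) = 23.3238
cos(theta) = 192/(sqrt(82)*sqrt(544)) = 192/sqrt(44608) = 0.909065
theta = arccos(192/sqrt(44608)) = 24.6236 degrees

a·b = 192, theta = 24.6236 deg


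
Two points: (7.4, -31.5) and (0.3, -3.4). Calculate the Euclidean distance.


dx = 0.3 - 7.4 = -7.1
dy = -3.4 + 31.5 = 28.1
d = sqrt(50.41 + 789.61) = sqrt(840.02) = 28.9831

28.9831


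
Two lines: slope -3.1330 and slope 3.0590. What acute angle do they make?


m1-m2 = -6.192
1+m1*m2 = -8.583847
tan(theta) = |-6.192/(-8.583847)| = 0.721355
theta = arctan(|-6.192/(-8.583847)|) = 35.8050 degrees (acute angle)

35.8050 degrees


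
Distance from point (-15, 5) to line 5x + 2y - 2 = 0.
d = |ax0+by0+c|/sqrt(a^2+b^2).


|5*(-15) + 2*5 - 2| = |-67| = 67
sqrt(25 + 4) = sqrt(29) = 5.3852
d = 67/sqrt(29) = 12.4416

12.4416


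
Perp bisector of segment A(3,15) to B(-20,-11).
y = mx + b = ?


Midpoint = (-8.5, 2)
Slope of AB = dy/dx = -26/(-23) = 1.1304
Perp slope = -dx/dy = -23/26 = -0.8846
b = My - (perp slope)*Mx = 2 + (-23*(-8.5))/(-26) = 2 - 7.5192 = -5.5192

y = -0.8846x - 5.5192


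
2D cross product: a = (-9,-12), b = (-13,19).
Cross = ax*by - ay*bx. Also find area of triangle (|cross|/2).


cross = -9*19 + 12*(-13) = -171 - 156 = -327
Triangle area = |-327|/2 = 327/2 = 163.5000

cross = -327, triangle area = 163.5000


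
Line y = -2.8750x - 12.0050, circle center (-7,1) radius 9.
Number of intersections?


Substitute y = -2.8750x - 12.0050: (x+ 7)^2 + (-2.8750x- 12.0050-1)^2 = 81
Expand to Ax^2 + Bx + C = 0, where b-k = -13.005
A = 1+m^2 = 9.265625
B = 2(m(b-k) - h) = 2(-2.8750*(-13.005) + 7) = 88.77875
C = h^2 + (b-k)^2 - r^2 = 49 + 169.130025 - 81 = 137.130025
disc = B^2-4AC = 7881.6665 - 5082.3816 = 2799.2849
disc > 0

2 intersection points


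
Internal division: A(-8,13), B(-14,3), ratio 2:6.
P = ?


Px = (2*(-14) + 6*(-8))/8 = -76/8 = -9.5000
Py = (2*3 + 6*13)/8 = 84/8 = 10.5000

P = (-9.5000, 10.5000)


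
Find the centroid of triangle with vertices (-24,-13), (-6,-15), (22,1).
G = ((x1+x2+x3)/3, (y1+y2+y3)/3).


Gx = (-24- 6+22)/3 = -8/3 = -2.6667
Gy = (-13- 15+1)/3 = -27/3 = -9.0000

G = (-2.6667, -9.0000)


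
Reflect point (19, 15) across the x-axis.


Reflection rule for x-axis: (x, -y)
(19, 15) -> (19, -15)

(19, -15)


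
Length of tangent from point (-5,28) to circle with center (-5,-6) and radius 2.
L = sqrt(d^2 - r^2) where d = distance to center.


d = sqrt((-5+ 5)^2 + (28+ 6)^2) = sqrt(0+1156) = 34.0000
L = sqrt(1156.0000 - 4) = sqrt(1152.0000) = 33.9411

33.9411


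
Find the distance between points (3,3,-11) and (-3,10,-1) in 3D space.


dx=-6, dy=7, dz=10
d = sqrt(36+49+100) = sqrt(185) = 13.6015

13.6015


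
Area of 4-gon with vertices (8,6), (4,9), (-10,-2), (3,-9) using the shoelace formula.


sum(xi*y_{i+1}) = 8*9 + 4*(-2) - 10*(-9) + 3*6 = 172
sum(yi*x_{i+1}) = 6*4 + 9*(-10) - 2*3 - 9*8 = -144
Area = |172 + 144|/2 = 316/2 = 158.0000

158.0000 sq units


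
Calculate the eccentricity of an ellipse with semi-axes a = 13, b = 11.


c = sqrt(169-121) = sqrt(48) = 6.9282
e = c/a = sqrt(48)/13 = 0.5329

e = 0.5329


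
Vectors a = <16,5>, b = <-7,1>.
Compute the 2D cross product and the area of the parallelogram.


cross = 16*1 - 5*(-7) = 16 + 35 = 51
Parallelogram area = |51| = 51

cross = 51, parallelogram area = 51


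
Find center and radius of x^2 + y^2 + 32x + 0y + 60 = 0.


h = -D/2 = -32/2 = -16
k = -E/2 = 0/2 = 0
r^2 = h^2 + k^2 - F = 256 + 0 - 60 = 196
r = 14

Center (-16, 0), radius = 14


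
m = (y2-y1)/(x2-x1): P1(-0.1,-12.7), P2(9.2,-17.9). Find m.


dy = -17.9 + 12.7 = -5.2
dx = 9.2 + 0.1 = 9.3
m = -5.2/9.3 = -0.5591

m = -0.5591


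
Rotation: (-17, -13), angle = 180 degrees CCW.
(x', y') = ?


cos(180) = -1, sin(180) = 0
x' = -17*(-1) + 13*0 = 17
y' = -17*0 - 13*(-1) = 13

(17, 13)


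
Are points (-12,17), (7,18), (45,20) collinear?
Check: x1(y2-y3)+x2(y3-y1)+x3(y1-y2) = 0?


-12*(18-20) + 7*(20-17) + 45*(17-18)
= 24 + 21 - 45 = 0

Yes, collinear (determinant = 0)


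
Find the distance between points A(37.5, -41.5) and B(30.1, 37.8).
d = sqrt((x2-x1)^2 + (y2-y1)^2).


dx = 30.1 - 37.5 = -7.4
dy = 37.8 + 41.5 = 79.3
d = sqrt(54.76 + 6288.49) = sqrt(6343.25) = 79.6445

79.6445


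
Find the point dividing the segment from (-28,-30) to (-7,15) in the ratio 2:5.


Px = (2*(-7) + 5*(-28))/7 = -154/7 = -22.0000
Py = (2*15 + 5*(-30))/7 = -120/7 = -17.1429

P = (-22.0000, -17.1429)


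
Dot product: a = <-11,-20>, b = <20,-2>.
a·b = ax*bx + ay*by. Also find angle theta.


a·b = -11*20 - 20*(-2) = -220 + 40 = -180
|a| = sqrt(121+400) = 22.8254
|b| = sqrt(400+4) = 20.0998
cos(theta) = -180/(sqrt(521)*sqrt(404)) = -180/sqrt(210484) = -0.392340
theta = arccos(-180/sqrt(210484)) = 113.1002 degrees

a·b = -180, theta = 113.1002 deg


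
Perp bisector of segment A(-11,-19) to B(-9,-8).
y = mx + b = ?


Midpoint = (-10, -13.5)
Slope of AB = dy/dx = 11/2 = 5.5000
Perp slope = -dx/dy = -2/11 = -0.1818
b = My - (perp slope)*Mx = -13.5 + (2*(-10))/11 = -13.5 - 1.8182 = -15.3182

y = -0.1818x - 15.3182


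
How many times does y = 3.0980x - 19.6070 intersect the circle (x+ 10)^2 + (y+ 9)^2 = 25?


Substitute y = 3.0980x - 19.6070: (x+ 10)^2 + (3.0980x- 19.6070+ 9)^2 = 25
Expand to Ax^2 + Bx + C = 0, where b-k = -10.607
A = 1+m^2 = 10.597604
B = 2(m(b-k) - h) = 2(3.0980*(-10.607) + 10) = -45.720972
C = h^2 + (b-k)^2 - r^2 = 100 + 112.508449 - 25 = 187.508449
disc = B^2-4AC = 2090.4073 - 7948.5612 = -5858.1539
disc < 0

0 intersection points


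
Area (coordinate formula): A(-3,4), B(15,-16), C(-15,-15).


-3*(-16+ 15) = 3
15*(-15-4) = -285
-15*(4+ 16) = -300
sum = -582
Area = |-582|/2 = 291.0000

291.0000 sq units


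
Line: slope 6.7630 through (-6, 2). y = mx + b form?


y - 2 = 6.7630(x + 6)
y = 6.7630x + 2 - 6.7630*(-6)
y = 6.7630x + 42.5780

y = 6.7630x + 42.5780


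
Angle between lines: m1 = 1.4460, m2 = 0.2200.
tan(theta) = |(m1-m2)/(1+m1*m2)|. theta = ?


m1-m2 = 1.226
1+m1*m2 = 1.31812
tan(theta) = |1.226/1.31812| = 0.930113
theta = arctan(|1.226/1.31812|) = 42.9263 degrees (acute angle)

42.9263 degrees


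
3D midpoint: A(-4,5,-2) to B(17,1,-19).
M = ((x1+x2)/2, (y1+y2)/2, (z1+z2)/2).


Mx = (-4+17)/2 = 6.5000
My = (5+1)/2 = 3.0000
Mz = (-2- 19)/2 = -10.5000

M = (6.5000, 3.0000, -10.5000)


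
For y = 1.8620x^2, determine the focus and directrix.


a = 1.8620
1/(4a) = 0.1343
Focus = (0, 0.1343)
Directrix: y = -0.1343

Focus = (0, 0.1343), Directrix: y = -0.1343


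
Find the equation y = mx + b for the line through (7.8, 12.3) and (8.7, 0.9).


m = (-11.4)/(0.9) = -12.6667
b = y1 - m*x1 = 12.3 - (-11.4*7.8)/(0.9) = 12.3 + 98.8000 = 111.1000

y = -12.6667x + 111.1000


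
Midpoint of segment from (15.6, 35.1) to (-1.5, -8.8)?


Mx = (15.6 - 1.5)/2 = 14.1/2 = 7.0500
My = (35.1 - 8.8)/2 = 26.3/2 = 13.1500

(7.0500, 13.1500)


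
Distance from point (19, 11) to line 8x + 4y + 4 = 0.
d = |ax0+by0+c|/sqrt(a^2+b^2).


|8*19 + 4*11 + 4| = |200| = 200
sqrt(64 + 16) = sqrt(80) = 8.9443
d = 200/sqrt(80) = 22.3607

22.3607


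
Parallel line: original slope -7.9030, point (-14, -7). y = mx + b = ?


Parallel lines have equal slopes.
m2 = -7.9030
b2 = -7 + 7.9030*(-14) = -117.6420

y = -7.9030x - 117.6420


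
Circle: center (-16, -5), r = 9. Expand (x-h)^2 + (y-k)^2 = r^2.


(x+ 16)^2 + (y+ 5)^2 = 9^2
D = -2h = 32, E = -2k = 10
F = h^2+k^2-r^2 = 256+25-81 = 200

x^2 + y^2 + 32x + 10y + 200 = 0


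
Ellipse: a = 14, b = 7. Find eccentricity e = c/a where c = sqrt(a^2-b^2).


c = sqrt(196-49) = sqrt(147) = 12.1244
e = c/a = sqrt(147)/14 = 0.8660

e = 0.8660


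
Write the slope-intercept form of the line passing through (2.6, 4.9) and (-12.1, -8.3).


m = (-13.2)/(-14.7) = 0.8980
b = y1 - m*x1 = 4.9 - (-13.2*2.6)/(-14.7) = 4.9 - 2.3347 = 2.5653

y = 0.8980x + 2.5653


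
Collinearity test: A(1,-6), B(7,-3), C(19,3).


1*(-3-3) + 7*(3+ 6) + 19*(-6+ 3)
= -6 + 63 - 57 = 0

Yes, collinear (determinant = 0)


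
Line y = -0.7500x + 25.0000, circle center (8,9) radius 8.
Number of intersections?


Substitute y = -0.7500x + 25.0000: (x-8)^2 + (-0.7500x+25.0000-9)^2 = 64
Expand to Ax^2 + Bx + C = 0, where b-k = 16
A = 1+m^2 = 1.5625
B = 2(m(b-k) - h) = 2(-0.7500*16 - 8) = -40
C = h^2 + (b-k)^2 - r^2 = 64 + 256 - 64 = 256
disc = B^2-4AC = 1600.0000 - 1600.0000 = 0
disc = 0

1 intersection point (tangent)


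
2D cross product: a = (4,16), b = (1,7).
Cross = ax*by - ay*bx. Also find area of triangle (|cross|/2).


cross = 4*7 - 16*1 = 28 - 16 = 12
Triangle area = |12|/2 = 12/2 = 6.0000

cross = 12, triangle area = 6.0000


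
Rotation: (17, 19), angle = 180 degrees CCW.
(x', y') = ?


cos(180) = -1, sin(180) = 0
x' = 17*(-1) - 19*0 = -17
y' = 17*0 + 19*(-1) = -19

(-17, -19)


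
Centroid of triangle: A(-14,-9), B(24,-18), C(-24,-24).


Gx = (-14+24- 24)/3 = -14/3 = -4.6667
Gy = (-9- 18- 24)/3 = -51/3 = -17.0000

G = (-4.6667, -17.0000)
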